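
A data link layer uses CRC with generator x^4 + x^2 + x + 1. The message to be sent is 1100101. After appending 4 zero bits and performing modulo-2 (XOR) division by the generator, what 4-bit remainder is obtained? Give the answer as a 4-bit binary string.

0000

Append 4 zeros: 11001010000. Divide by 10111 (XOR where the leading bit is 1):
  pos 0: 11001 XOR 10111 = 01110
  pos 1: 11100 XOR 10111 = 01011
  pos 2: 10111 XOR 10111 = 00000
Remainder (last 4 bits) = 0000. This is the CRC / FCS.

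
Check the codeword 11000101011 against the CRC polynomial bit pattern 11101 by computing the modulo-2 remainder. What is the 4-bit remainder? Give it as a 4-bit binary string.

Modulo-2 division of 11000101011 by 11101:
  pos 0: 11000 XOR 11101 = 00101
  pos 2: 10110 XOR 11101 = 01011
  pos 3: 10111 XOR 11101 = 01010
  pos 4: 10100 XOR 11101 = 01001
  pos 5: 10011 XOR 11101 = 01110
  pos 6: 11101 XOR 11101 = 00000
Remainder = 0000 (zero — the frame passes the CRC check).

0000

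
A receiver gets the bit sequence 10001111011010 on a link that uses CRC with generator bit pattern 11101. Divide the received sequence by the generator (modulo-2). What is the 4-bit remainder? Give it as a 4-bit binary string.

0000

Modulo-2 division of 10001111011010 by 11101:
  pos 0: 10001 XOR 11101 = 01100
  pos 1: 11001 XOR 11101 = 00100
  pos 3: 10011 XOR 11101 = 01110
  pos 4: 11100 XOR 11101 = 00001
  pos 8: 11101 XOR 11101 = 00000
Remainder = 0000 (zero — the frame passes the CRC check).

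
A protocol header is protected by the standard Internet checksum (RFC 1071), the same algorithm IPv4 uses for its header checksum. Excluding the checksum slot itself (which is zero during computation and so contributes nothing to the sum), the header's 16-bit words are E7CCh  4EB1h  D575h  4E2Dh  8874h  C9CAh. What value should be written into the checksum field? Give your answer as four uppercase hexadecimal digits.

One's-complement addition (fold any carry out of bit 15 back into bit 0):
  0xE7CC + 0x4EB1 = 0x1367D → wrap carry → 0x367E
  0x367E + 0xD575 = 0x10BF3 → wrap carry → 0x0BF4
  0x0BF4 + 0x4E2D = 0x05A21
  0x5A21 + 0x8874 = 0x0E295
  0xE295 + 0xC9CA = 0x1AC5F → wrap carry → 0xAC60
One's-complement sum = 0xAC60.
Checksum = ~0xAC60 & 0xFFFF = 0x539F.

539F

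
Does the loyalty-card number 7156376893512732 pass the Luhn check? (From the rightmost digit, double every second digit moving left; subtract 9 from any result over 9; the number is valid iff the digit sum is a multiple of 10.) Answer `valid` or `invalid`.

valid

From the right, keep odd positions and double even positions (subtract 9 from any doubled value over 9):
  doubled (positions 2,4,...): 6 4 1 9 3 6 1 5 → sum 35
  kept (positions 1,3,...): 2 7 1 3 8 7 6 1 → sum 35
Total = 70.
70 mod 10 = 0, so the number is valid.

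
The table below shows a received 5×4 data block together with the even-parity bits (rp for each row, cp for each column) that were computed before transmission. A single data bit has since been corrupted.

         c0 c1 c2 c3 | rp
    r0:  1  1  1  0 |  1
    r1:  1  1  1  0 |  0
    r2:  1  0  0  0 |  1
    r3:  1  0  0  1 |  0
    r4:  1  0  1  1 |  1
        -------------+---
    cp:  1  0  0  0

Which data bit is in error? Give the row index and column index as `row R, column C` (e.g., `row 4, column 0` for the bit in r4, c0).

Recompute each row's even parity and compare to rp:
  r0: data parity 1, sent rp 1 → ok
  r1: data parity 1, sent rp 0 → mismatch
  r2: data parity 1, sent rp 1 → ok
  r3: data parity 0, sent rp 0 → ok
  r4: data parity 1, sent rp 1 → ok
Recompute each column's even parity and compare to cp:
  c0: data parity 1, sent cp 1 → ok
  c1: data parity 0, sent cp 0 → ok
  c2: data parity 1, sent cp 0 → mismatch
  c3: data parity 0, sent cp 0 → ok
Exactly one row (r1) and one column (c2) fail → the flipped bit is at their intersection.

row 1, column 2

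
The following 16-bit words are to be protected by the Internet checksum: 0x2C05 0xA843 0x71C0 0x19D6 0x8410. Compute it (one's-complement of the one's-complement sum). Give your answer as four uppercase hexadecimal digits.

One's-complement addition (fold any carry out of bit 15 back into bit 0):
  0x2C05 + 0xA843 = 0x0D448
  0xD448 + 0x71C0 = 0x14608 → wrap carry → 0x4609
  0x4609 + 0x19D6 = 0x05FDF
  0x5FDF + 0x8410 = 0x0E3EF
One's-complement sum = 0xE3EF.
Checksum = ~0xE3EF & 0xFFFF = 0x1C10.

1C10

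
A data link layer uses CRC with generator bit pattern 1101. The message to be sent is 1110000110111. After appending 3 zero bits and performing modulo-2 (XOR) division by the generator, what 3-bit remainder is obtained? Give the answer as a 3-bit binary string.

Append 3 zeros: 1110000110111000. Divide by 1101 (XOR where the leading bit is 1):
  pos 0: 1110 XOR 1101 = 0011
  pos 2: 1100 XOR 1101 = 0001
  pos 5: 1011 XOR 1101 = 0110
  pos 6: 1100 XOR 1101 = 0001
  pos 9: 1111 XOR 1101 = 0010
  pos 11: 1000 XOR 1101 = 0101
  pos 12: 1010 XOR 1101 = 0111
Remainder (last 3 bits) = 111. This is the CRC / FCS.

111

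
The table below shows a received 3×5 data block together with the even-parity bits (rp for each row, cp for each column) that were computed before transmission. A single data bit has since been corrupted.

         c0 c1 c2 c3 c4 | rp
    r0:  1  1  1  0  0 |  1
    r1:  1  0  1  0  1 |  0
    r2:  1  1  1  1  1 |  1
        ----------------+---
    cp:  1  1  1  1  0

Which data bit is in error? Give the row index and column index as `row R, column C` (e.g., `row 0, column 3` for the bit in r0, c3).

Recompute each row's even parity and compare to rp:
  r0: data parity 1, sent rp 1 → ok
  r1: data parity 1, sent rp 0 → mismatch
  r2: data parity 1, sent rp 1 → ok
Recompute each column's even parity and compare to cp:
  c0: data parity 1, sent cp 1 → ok
  c1: data parity 0, sent cp 1 → mismatch
  c2: data parity 1, sent cp 1 → ok
  c3: data parity 1, sent cp 1 → ok
  c4: data parity 0, sent cp 0 → ok
Exactly one row (r1) and one column (c1) fail → the flipped bit is at their intersection.

row 1, column 1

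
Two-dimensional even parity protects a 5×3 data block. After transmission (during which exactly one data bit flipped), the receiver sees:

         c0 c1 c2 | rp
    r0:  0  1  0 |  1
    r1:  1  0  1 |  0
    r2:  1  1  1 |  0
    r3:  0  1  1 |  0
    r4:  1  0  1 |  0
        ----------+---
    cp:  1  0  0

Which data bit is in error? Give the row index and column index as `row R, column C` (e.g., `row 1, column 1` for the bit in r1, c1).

Recompute each row's even parity and compare to rp:
  r0: data parity 1, sent rp 1 → ok
  r1: data parity 0, sent rp 0 → ok
  r2: data parity 1, sent rp 0 → mismatch
  r3: data parity 0, sent rp 0 → ok
  r4: data parity 0, sent rp 0 → ok
Recompute each column's even parity and compare to cp:
  c0: data parity 1, sent cp 1 → ok
  c1: data parity 1, sent cp 0 → mismatch
  c2: data parity 0, sent cp 0 → ok
Exactly one row (r2) and one column (c1) fail → the flipped bit is at their intersection.

row 2, column 1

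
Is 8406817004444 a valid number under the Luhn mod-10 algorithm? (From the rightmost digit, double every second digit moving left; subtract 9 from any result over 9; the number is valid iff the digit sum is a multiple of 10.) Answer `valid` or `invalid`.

valid

From the right, keep odd positions and double even positions (subtract 9 from any doubled value over 9):
  doubled (positions 2,4,...): 8 8 0 2 3 8 → sum 29
  kept (positions 1,3,...): 4 4 0 7 8 0 8 → sum 31
Total = 60.
60 mod 10 = 0, so the number is valid.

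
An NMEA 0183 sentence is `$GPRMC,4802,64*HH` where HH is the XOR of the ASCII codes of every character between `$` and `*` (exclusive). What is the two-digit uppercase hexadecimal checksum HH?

47

XOR the ASCII codes of the payload characters:
  'G' = 0x47 → acc = 0x47
  'P' = 0x50 → acc = 0x17
  'R' = 0x52 → acc = 0x45
  'M' = 0x4D → acc = 0x08
  'C' = 0x43 → acc = 0x4B
  ',' = 0x2C → acc = 0x67
  '4' = 0x34 → acc = 0x53
  '8' = 0x38 → acc = 0x6B
  '0' = 0x30 → acc = 0x5B
  '2' = 0x32 → acc = 0x69
  ',' = 0x2C → acc = 0x45
  '6' = 0x36 → acc = 0x73
  '4' = 0x34 → acc = 0x47
Checksum = 0x47.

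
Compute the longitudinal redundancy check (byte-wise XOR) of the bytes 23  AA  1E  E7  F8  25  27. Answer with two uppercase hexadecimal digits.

8A

XOR the bytes together:
  start with 0x23
  0x23 ⊕ 0xAA = 0x89
  0x89 ⊕ 0x1E = 0x97
  0x97 ⊕ 0xE7 = 0x70
  0x70 ⊕ 0xF8 = 0x88
  0x88 ⊕ 0x25 = 0xAD
  0xAD ⊕ 0x27 = 0x8A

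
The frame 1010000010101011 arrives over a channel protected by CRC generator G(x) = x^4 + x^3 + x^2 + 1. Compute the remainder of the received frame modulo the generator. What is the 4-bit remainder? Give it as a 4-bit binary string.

0001

Modulo-2 division of 1010000010101011 by 11101:
  pos 0: 10100 XOR 11101 = 01001
  pos 1: 10010 XOR 11101 = 01111
  pos 2: 11110 XOR 11101 = 00011
  pos 5: 11010 XOR 11101 = 00111
  pos 7: 11110 XOR 11101 = 00011
  pos 10: 11101 XOR 11101 = 00000
Remainder = 0001 (nonzero — an error is detected).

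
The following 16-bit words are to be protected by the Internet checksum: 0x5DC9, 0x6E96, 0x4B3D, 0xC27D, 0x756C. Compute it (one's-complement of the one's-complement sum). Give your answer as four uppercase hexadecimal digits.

B078

One's-complement addition (fold any carry out of bit 15 back into bit 0):
  0x5DC9 + 0x6E96 = 0x0CC5F
  0xCC5F + 0x4B3D = 0x1179C → wrap carry → 0x179D
  0x179D + 0xC27D = 0x0DA1A
  0xDA1A + 0x756C = 0x14F86 → wrap carry → 0x4F87
One's-complement sum = 0x4F87.
Checksum = ~0x4F87 & 0xFFFF = 0xB078.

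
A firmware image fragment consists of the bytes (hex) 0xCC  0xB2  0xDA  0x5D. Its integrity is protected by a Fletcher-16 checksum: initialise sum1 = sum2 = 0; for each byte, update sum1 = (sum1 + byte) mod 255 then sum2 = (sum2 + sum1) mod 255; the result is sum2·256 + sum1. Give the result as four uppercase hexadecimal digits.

5EB7

Running sums (mod 255):
  after byte 0 (0xCC): sum1=204, sum2=204
  after byte 1 (0xB2): sum1=127, sum2=76
  after byte 2 (0xDA): sum1=90, sum2=166
  after byte 3 (0x5D): sum1=183, sum2=94
Checksum = sum2·256 + sum1 = 94·256 + 183 = 24247 = 0x5EB7.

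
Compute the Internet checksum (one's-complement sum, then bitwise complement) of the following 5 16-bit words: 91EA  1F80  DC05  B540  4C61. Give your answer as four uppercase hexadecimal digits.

70ED

One's-complement addition (fold any carry out of bit 15 back into bit 0):
  0x91EA + 0x1F80 = 0x0B16A
  0xB16A + 0xDC05 = 0x18D6F → wrap carry → 0x8D70
  0x8D70 + 0xB540 = 0x142B0 → wrap carry → 0x42B1
  0x42B1 + 0x4C61 = 0x08F12
One's-complement sum = 0x8F12.
Checksum = ~0x8F12 & 0xFFFF = 0x70ED.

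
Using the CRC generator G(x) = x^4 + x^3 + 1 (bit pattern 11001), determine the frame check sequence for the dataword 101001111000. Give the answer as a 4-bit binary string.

0001

Append 4 zeros: 1010011110000000. Divide by 11001 (XOR where the leading bit is 1):
  pos 0: 10100 XOR 11001 = 01101
  pos 1: 11011 XOR 11001 = 00010
  pos 4: 10111 XOR 11001 = 01110
  pos 5: 11100 XOR 11001 = 00101
  pos 7: 10100 XOR 11001 = 01101
  pos 8: 11010 XOR 11001 = 00011
  pos 11: 11000 XOR 11001 = 00001
Remainder (last 4 bits) = 0001. This is the CRC / FCS.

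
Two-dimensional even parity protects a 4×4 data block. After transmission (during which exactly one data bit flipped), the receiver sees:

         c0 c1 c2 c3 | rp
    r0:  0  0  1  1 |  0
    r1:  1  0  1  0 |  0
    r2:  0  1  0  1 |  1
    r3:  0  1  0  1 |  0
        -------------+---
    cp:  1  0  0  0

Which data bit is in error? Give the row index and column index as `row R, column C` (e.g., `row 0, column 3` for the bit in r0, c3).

Recompute each row's even parity and compare to rp:
  r0: data parity 0, sent rp 0 → ok
  r1: data parity 0, sent rp 0 → ok
  r2: data parity 0, sent rp 1 → mismatch
  r3: data parity 0, sent rp 0 → ok
Recompute each column's even parity and compare to cp:
  c0: data parity 1, sent cp 1 → ok
  c1: data parity 0, sent cp 0 → ok
  c2: data parity 0, sent cp 0 → ok
  c3: data parity 1, sent cp 0 → mismatch
Exactly one row (r2) and one column (c3) fail → the flipped bit is at their intersection.

row 2, column 3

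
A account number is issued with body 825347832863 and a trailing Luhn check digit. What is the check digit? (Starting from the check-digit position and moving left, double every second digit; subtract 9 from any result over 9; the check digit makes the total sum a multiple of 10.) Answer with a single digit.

3

Partial digits right→left: 3 6 8 2 3 8 7 4 3 5 2 8
Double every second digit counting from the check-digit position (so the 1st, 3rd, 5th, ... of the partial from the right).
  doubled (with −9 where >9): 6 7 6 5 6 4 → sum 34
  kept as-is: 6 2 8 4 5 8 → sum 33
Total = 34 + 33 = 67.
Check digit = (10 − (67 mod 10)) mod 10 = 3.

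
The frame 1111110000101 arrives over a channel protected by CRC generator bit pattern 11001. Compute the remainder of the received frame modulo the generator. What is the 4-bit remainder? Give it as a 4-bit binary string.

1101

Modulo-2 division of 1111110000101 by 11001:
  pos 0: 11111 XOR 11001 = 00110
  pos 2: 11010 XOR 11001 = 00011
  pos 5: 11000 XOR 11001 = 00001
Remainder = 1101 (nonzero — an error is detected).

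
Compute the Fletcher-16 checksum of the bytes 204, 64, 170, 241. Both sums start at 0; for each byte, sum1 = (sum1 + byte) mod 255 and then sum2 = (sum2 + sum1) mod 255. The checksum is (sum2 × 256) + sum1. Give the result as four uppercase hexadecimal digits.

Running sums (mod 255):
  after byte 0 (204): sum1=204, sum2=204
  after byte 1 (64): sum1=13, sum2=217
  after byte 2 (170): sum1=183, sum2=145
  after byte 3 (241): sum1=169, sum2=59
Checksum = sum2·256 + sum1 = 59·256 + 169 = 15273 = 0x3BA9.

3BA9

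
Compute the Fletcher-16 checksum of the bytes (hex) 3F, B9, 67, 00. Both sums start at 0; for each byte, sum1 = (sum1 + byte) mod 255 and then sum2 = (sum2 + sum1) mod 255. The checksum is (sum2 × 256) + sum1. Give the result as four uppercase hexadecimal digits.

F860

Running sums (mod 255):
  after byte 0 (3F): sum1=63, sum2=63
  after byte 1 (B9): sum1=248, sum2=56
  after byte 2 (67): sum1=96, sum2=152
  after byte 3 (00): sum1=96, sum2=248
Checksum = sum2·256 + sum1 = 248·256 + 96 = 63584 = 0xF860.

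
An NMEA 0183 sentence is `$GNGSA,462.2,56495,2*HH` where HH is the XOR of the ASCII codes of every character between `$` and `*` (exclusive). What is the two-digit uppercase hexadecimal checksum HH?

XOR the ASCII codes of the payload characters:
  'G' = 0x47 → acc = 0x47
  'N' = 0x4E → acc = 0x09
  'G' = 0x47 → acc = 0x4E
  'S' = 0x53 → acc = 0x1D
  'A' = 0x41 → acc = 0x5C
  ',' = 0x2C → acc = 0x70
  '4' = 0x34 → acc = 0x44
  '6' = 0x36 → acc = 0x72
  '2' = 0x32 → acc = 0x40
  '.' = 0x2E → acc = 0x6E
  '2' = 0x32 → acc = 0x5C
  ',' = 0x2C → acc = 0x70
  '5' = 0x35 → acc = 0x45
  '6' = 0x36 → acc = 0x73
  '4' = 0x34 → acc = 0x47
  '9' = 0x39 → acc = 0x7E
  '5' = 0x35 → acc = 0x4B
  ',' = 0x2C → acc = 0x67
  '2' = 0x32 → acc = 0x55
Checksum = 0x55.

55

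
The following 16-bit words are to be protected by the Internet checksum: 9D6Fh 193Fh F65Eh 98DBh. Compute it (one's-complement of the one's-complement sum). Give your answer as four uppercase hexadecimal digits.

BA16

One's-complement addition (fold any carry out of bit 15 back into bit 0):
  0x9D6F + 0x193F = 0x0B6AE
  0xB6AE + 0xF65E = 0x1AD0C → wrap carry → 0xAD0D
  0xAD0D + 0x98DB = 0x145E8 → wrap carry → 0x45E9
One's-complement sum = 0x45E9.
Checksum = ~0x45E9 & 0xFFFF = 0xBA16.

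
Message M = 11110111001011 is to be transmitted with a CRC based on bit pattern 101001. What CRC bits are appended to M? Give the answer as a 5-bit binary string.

01110

Append 5 zeros: 1111011100101100000. Divide by 101001 (XOR where the leading bit is 1):
  pos 0: 111101 XOR 101001 = 010100
  pos 1: 101001 XOR 101001 = 000000
  pos 7: 100101 XOR 101001 = 001100
  pos 9: 110010 XOR 101001 = 011011
  pos 10: 110110 XOR 101001 = 011111
  pos 11: 111110 XOR 101001 = 010111
  pos 12: 101110 XOR 101001 = 000111
Remainder (last 5 bits) = 01110. This is the CRC / FCS.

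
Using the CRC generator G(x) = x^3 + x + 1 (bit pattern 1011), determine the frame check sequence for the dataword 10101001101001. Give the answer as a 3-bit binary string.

010

Append 3 zeros: 10101001101001000. Divide by 1011 (XOR where the leading bit is 1):
  pos 0: 1010 XOR 1011 = 0001
  pos 3: 1100 XOR 1011 = 0111
  pos 4: 1111 XOR 1011 = 0100
  pos 5: 1001 XOR 1011 = 0010
  pos 7: 1001 XOR 1011 = 0010
  pos 9: 1000 XOR 1011 = 0011
  pos 11: 1110 XOR 1011 = 0101
  pos 12: 1010 XOR 1011 = 0001
Remainder (last 3 bits) = 010. This is the CRC / FCS.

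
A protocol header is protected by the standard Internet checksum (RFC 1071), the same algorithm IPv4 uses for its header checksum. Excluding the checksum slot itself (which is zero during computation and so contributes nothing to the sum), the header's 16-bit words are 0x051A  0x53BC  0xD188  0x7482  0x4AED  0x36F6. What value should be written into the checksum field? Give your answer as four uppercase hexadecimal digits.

DF3A

One's-complement addition (fold any carry out of bit 15 back into bit 0):
  0x051A + 0x53BC = 0x058D6
  0x58D6 + 0xD188 = 0x12A5E → wrap carry → 0x2A5F
  0x2A5F + 0x7482 = 0x09EE1
  0x9EE1 + 0x4AED = 0x0E9CE
  0xE9CE + 0x36F6 = 0x120C4 → wrap carry → 0x20C5
One's-complement sum = 0x20C5.
Checksum = ~0x20C5 & 0xFFFF = 0xDF3A.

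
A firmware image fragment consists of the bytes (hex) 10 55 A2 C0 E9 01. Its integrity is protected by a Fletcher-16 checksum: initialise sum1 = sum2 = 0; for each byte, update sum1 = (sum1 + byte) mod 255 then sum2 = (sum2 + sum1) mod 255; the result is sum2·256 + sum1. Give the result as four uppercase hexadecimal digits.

Running sums (mod 255):
  after byte 0 (10): sum1=16, sum2=16
  after byte 1 (55): sum1=101, sum2=117
  after byte 2 (A2): sum1=8, sum2=125
  after byte 3 (C0): sum1=200, sum2=70
  after byte 4 (E9): sum1=178, sum2=248
  after byte 5 (01): sum1=179, sum2=172
Checksum = sum2·256 + sum1 = 172·256 + 179 = 44211 = 0xACB3.

ACB3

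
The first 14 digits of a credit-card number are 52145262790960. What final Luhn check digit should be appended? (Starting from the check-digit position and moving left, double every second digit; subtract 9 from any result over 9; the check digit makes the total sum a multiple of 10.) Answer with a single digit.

Partial digits right→left: 0 6 9 0 9 7 2 6 2 5 4 1 2 5
Double every second digit counting from the check-digit position (so the 1st, 3rd, 5th, ... of the partial from the right).
  doubled (with −9 where >9): 0 9 9 4 4 8 4 → sum 38
  kept as-is: 6 0 7 6 5 1 5 → sum 30
Total = 38 + 30 = 68.
Check digit = (10 − (68 mod 10)) mod 10 = 2.

2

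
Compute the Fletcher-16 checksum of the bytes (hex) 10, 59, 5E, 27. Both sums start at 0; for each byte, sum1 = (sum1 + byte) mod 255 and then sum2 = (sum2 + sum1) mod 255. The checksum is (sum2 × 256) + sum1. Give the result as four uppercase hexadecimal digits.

Running sums (mod 255):
  after byte 0 (10): sum1=16, sum2=16
  after byte 1 (59): sum1=105, sum2=121
  after byte 2 (5E): sum1=199, sum2=65
  after byte 3 (27): sum1=238, sum2=48
Checksum = sum2·256 + sum1 = 48·256 + 238 = 12526 = 0x30EE.

30EE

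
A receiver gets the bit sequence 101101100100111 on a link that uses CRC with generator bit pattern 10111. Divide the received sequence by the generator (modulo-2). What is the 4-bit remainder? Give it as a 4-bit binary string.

Modulo-2 division of 101101100100111 by 10111:
  pos 0: 10110 XOR 10111 = 00001
  pos 4: 11100 XOR 10111 = 01011
  pos 5: 10111 XOR 10111 = 00000
Remainder = 0111 (nonzero — an error is detected).

0111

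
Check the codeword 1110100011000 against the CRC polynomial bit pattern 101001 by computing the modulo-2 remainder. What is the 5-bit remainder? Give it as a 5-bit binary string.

Modulo-2 division of 1110100011000 by 101001:
  pos 0: 111010 XOR 101001 = 010011
  pos 1: 100110 XOR 101001 = 001111
  pos 3: 111101 XOR 101001 = 010100
  pos 4: 101001 XOR 101001 = 000000
Remainder = 00000 (zero — the frame passes the CRC check).

00000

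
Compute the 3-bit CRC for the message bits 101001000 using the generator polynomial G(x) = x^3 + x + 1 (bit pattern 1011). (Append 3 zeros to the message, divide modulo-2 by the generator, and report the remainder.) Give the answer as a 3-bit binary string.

Append 3 zeros: 101001000000. Divide by 1011 (XOR where the leading bit is 1):
  pos 0: 1010 XOR 1011 = 0001
  pos 3: 1010 XOR 1011 = 0001
  pos 6: 1000 XOR 1011 = 0011
  pos 8: 1100 XOR 1011 = 0111
Remainder (last 3 bits) = 111. This is the CRC / FCS.

111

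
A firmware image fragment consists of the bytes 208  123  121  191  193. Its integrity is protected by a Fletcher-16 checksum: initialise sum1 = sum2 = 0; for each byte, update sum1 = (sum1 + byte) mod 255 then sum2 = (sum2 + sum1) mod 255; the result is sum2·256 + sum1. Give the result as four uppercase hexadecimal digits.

AF47

Running sums (mod 255):
  after byte 0 (208): sum1=208, sum2=208
  after byte 1 (123): sum1=76, sum2=29
  after byte 2 (121): sum1=197, sum2=226
  after byte 3 (191): sum1=133, sum2=104
  after byte 4 (193): sum1=71, sum2=175
Checksum = sum2·256 + sum1 = 175·256 + 71 = 44871 = 0xAF47.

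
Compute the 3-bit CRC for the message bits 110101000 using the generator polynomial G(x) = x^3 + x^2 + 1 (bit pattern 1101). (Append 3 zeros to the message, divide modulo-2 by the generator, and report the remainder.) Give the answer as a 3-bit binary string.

110

Append 3 zeros: 110101000000. Divide by 1101 (XOR where the leading bit is 1):
  pos 0: 1101 XOR 1101 = 0000
  pos 5: 1000 XOR 1101 = 0101
  pos 6: 1010 XOR 1101 = 0111
  pos 7: 1110 XOR 1101 = 0011
Remainder (last 3 bits) = 110. This is the CRC / FCS.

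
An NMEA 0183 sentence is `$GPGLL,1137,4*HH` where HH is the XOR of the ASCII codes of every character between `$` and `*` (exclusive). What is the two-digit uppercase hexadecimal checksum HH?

XOR the ASCII codes of the payload characters:
  'G' = 0x47 → acc = 0x47
  'P' = 0x50 → acc = 0x17
  'G' = 0x47 → acc = 0x50
  'L' = 0x4C → acc = 0x1C
  'L' = 0x4C → acc = 0x50
  ',' = 0x2C → acc = 0x7C
  '1' = 0x31 → acc = 0x4D
  '1' = 0x31 → acc = 0x7C
  '3' = 0x33 → acc = 0x4F
  '7' = 0x37 → acc = 0x78
  ',' = 0x2C → acc = 0x54
  '4' = 0x34 → acc = 0x60
Checksum = 0x60.

60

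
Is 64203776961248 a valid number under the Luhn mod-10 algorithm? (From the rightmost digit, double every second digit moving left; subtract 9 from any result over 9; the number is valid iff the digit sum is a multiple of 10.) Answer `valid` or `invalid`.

valid

From the right, keep odd positions and double even positions (subtract 9 from any doubled value over 9):
  doubled (positions 2,4,...): 8 2 9 5 6 4 3 → sum 37
  kept (positions 1,3,...): 8 2 6 6 7 0 4 → sum 33
Total = 70.
70 mod 10 = 0, so the number is valid.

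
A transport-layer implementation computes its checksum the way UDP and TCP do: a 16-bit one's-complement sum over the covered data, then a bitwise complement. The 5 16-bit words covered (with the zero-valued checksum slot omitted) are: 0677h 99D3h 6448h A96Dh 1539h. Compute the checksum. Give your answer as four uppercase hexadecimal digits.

One's-complement addition (fold any carry out of bit 15 back into bit 0):
  0x0677 + 0x99D3 = 0x0A04A
  0xA04A + 0x6448 = 0x10492 → wrap carry → 0x0493
  0x0493 + 0xA96D = 0x0AE00
  0xAE00 + 0x1539 = 0x0C339
One's-complement sum = 0xC339.
Checksum = ~0xC339 & 0xFFFF = 0x3CC6.

3CC6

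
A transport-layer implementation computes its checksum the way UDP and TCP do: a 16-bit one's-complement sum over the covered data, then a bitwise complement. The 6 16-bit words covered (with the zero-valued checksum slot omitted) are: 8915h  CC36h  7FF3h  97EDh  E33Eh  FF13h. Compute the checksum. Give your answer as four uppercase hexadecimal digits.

One's-complement addition (fold any carry out of bit 15 back into bit 0):
  0x8915 + 0xCC36 = 0x1554B → wrap carry → 0x554C
  0x554C + 0x7FF3 = 0x0D53F
  0xD53F + 0x97ED = 0x16D2C → wrap carry → 0x6D2D
  0x6D2D + 0xE33E = 0x1506B → wrap carry → 0x506C
  0x506C + 0xFF13 = 0x14F7F → wrap carry → 0x4F80
One's-complement sum = 0x4F80.
Checksum = ~0x4F80 & 0xFFFF = 0xB07F.

B07F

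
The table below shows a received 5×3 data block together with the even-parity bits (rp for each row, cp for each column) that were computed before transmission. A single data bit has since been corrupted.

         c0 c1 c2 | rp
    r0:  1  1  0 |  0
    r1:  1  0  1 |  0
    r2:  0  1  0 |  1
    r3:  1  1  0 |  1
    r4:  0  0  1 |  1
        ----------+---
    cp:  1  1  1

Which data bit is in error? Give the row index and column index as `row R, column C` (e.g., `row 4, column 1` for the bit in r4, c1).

row 3, column 2

Recompute each row's even parity and compare to rp:
  r0: data parity 0, sent rp 0 → ok
  r1: data parity 0, sent rp 0 → ok
  r2: data parity 1, sent rp 1 → ok
  r3: data parity 0, sent rp 1 → mismatch
  r4: data parity 1, sent rp 1 → ok
Recompute each column's even parity and compare to cp:
  c0: data parity 1, sent cp 1 → ok
  c1: data parity 1, sent cp 1 → ok
  c2: data parity 0, sent cp 1 → mismatch
Exactly one row (r3) and one column (c2) fail → the flipped bit is at their intersection.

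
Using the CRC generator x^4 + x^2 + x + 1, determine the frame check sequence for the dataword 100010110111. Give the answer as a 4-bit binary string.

Append 4 zeros: 1000101101110000. Divide by 10111 (XOR where the leading bit is 1):
  pos 0: 10001 XOR 10111 = 00110
  pos 2: 11001 XOR 10111 = 01110
  pos 3: 11101 XOR 10111 = 01010
  pos 4: 10100 XOR 10111 = 00011
  pos 7: 11111 XOR 10111 = 01000
  pos 8: 10000 XOR 10111 = 00111
  pos 10: 11100 XOR 10111 = 01011
  pos 11: 10110 XOR 10111 = 00001
Remainder (last 4 bits) = 0001. This is the CRC / FCS.

0001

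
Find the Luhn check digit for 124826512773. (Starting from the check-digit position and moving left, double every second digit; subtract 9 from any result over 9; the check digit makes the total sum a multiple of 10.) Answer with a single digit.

Partial digits right→left: 3 7 7 2 1 5 6 2 8 4 2 1
Double every second digit counting from the check-digit position (so the 1st, 3rd, 5th, ... of the partial from the right).
  doubled (with −9 where >9): 6 5 2 3 7 4 → sum 27
  kept as-is: 7 2 5 2 4 1 → sum 21
Total = 27 + 21 = 48.
Check digit = (10 − (48 mod 10)) mod 10 = 2.

2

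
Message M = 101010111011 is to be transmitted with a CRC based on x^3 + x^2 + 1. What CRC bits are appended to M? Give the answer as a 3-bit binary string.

Append 3 zeros: 101010111011000. Divide by 1101 (XOR where the leading bit is 1):
  pos 0: 1010 XOR 1101 = 0111
  pos 1: 1111 XOR 1101 = 0010
  pos 3: 1001 XOR 1101 = 0100
  pos 4: 1001 XOR 1101 = 0100
  pos 5: 1001 XOR 1101 = 0100
  pos 6: 1000 XOR 1101 = 0101
  pos 7: 1011 XOR 1101 = 0110
  pos 8: 1101 XOR 1101 = 0000
Remainder (last 3 bits) = 000. This is the CRC / FCS.

000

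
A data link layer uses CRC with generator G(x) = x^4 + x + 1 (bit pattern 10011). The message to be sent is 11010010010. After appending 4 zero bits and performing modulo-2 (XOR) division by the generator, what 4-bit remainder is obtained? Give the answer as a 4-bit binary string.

1001

Append 4 zeros: 110100100100000. Divide by 10011 (XOR where the leading bit is 1):
  pos 0: 11010 XOR 10011 = 01001
  pos 1: 10010 XOR 10011 = 00001
  pos 5: 11001 XOR 10011 = 01010
  pos 6: 10100 XOR 10011 = 00111
  pos 8: 11100 XOR 10011 = 01111
  pos 9: 11110 XOR 10011 = 01101
  pos 10: 11010 XOR 10011 = 01001
Remainder (last 4 bits) = 1001. This is the CRC / FCS.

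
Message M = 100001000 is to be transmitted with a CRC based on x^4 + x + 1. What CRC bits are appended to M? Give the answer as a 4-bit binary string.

Append 4 zeros: 1000010000000. Divide by 10011 (XOR where the leading bit is 1):
  pos 0: 10000 XOR 10011 = 00011
  pos 3: 11100 XOR 10011 = 01111
  pos 4: 11110 XOR 10011 = 01101
  pos 5: 11010 XOR 10011 = 01001
  pos 6: 10010 XOR 10011 = 00001
Remainder (last 4 bits) = 0100. This is the CRC / FCS.

0100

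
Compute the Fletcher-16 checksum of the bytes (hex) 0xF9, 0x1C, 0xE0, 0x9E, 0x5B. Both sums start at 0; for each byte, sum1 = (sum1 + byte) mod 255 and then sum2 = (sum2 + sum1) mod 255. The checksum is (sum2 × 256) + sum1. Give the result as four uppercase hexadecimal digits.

Running sums (mod 255):
  after byte 0 (0xF9): sum1=249, sum2=249
  after byte 1 (0x1C): sum1=22, sum2=16
  after byte 2 (0xE0): sum1=246, sum2=7
  after byte 3 (0x9E): sum1=149, sum2=156
  after byte 4 (0x5B): sum1=240, sum2=141
Checksum = sum2·256 + sum1 = 141·256 + 240 = 36336 = 0x8DF0.

8DF0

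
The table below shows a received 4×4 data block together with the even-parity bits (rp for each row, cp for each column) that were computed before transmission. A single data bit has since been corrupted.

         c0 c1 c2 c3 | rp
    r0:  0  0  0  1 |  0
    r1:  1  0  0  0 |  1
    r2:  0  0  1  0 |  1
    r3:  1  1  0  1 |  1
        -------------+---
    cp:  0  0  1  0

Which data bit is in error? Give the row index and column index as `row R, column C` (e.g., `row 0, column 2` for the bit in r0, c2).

row 0, column 1

Recompute each row's even parity and compare to rp:
  r0: data parity 1, sent rp 0 → mismatch
  r1: data parity 1, sent rp 1 → ok
  r2: data parity 1, sent rp 1 → ok
  r3: data parity 1, sent rp 1 → ok
Recompute each column's even parity and compare to cp:
  c0: data parity 0, sent cp 0 → ok
  c1: data parity 1, sent cp 0 → mismatch
  c2: data parity 1, sent cp 1 → ok
  c3: data parity 0, sent cp 0 → ok
Exactly one row (r0) and one column (c1) fail → the flipped bit is at their intersection.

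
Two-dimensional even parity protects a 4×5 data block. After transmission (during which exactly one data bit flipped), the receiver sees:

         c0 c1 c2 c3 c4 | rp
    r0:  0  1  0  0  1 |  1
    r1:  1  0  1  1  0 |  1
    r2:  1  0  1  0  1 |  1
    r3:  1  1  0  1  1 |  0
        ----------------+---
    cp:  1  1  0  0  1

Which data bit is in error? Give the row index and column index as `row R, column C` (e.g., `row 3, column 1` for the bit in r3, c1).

Recompute each row's even parity and compare to rp:
  r0: data parity 0, sent rp 1 → mismatch
  r1: data parity 1, sent rp 1 → ok
  r2: data parity 1, sent rp 1 → ok
  r3: data parity 0, sent rp 0 → ok
Recompute each column's even parity and compare to cp:
  c0: data parity 1, sent cp 1 → ok
  c1: data parity 0, sent cp 1 → mismatch
  c2: data parity 0, sent cp 0 → ok
  c3: data parity 0, sent cp 0 → ok
  c4: data parity 1, sent cp 1 → ok
Exactly one row (r0) and one column (c1) fail → the flipped bit is at their intersection.

row 0, column 1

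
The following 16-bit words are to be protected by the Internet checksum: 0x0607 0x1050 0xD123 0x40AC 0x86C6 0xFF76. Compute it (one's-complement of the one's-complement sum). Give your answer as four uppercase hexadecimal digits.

One's-complement addition (fold any carry out of bit 15 back into bit 0):
  0x0607 + 0x1050 = 0x01657
  0x1657 + 0xD123 = 0x0E77A
  0xE77A + 0x40AC = 0x12826 → wrap carry → 0x2827
  0x2827 + 0x86C6 = 0x0AEED
  0xAEED + 0xFF76 = 0x1AE63 → wrap carry → 0xAE64
One's-complement sum = 0xAE64.
Checksum = ~0xAE64 & 0xFFFF = 0x519B.

519B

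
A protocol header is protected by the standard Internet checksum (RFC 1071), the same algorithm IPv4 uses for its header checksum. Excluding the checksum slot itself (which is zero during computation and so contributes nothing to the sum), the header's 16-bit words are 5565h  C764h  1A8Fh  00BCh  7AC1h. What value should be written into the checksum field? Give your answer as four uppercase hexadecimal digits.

One's-complement addition (fold any carry out of bit 15 back into bit 0):
  0x5565 + 0xC764 = 0x11CC9 → wrap carry → 0x1CCA
  0x1CCA + 0x1A8F = 0x03759
  0x3759 + 0x00BC = 0x03815
  0x3815 + 0x7AC1 = 0x0B2D6
One's-complement sum = 0xB2D6.
Checksum = ~0xB2D6 & 0xFFFF = 0x4D29.

4D29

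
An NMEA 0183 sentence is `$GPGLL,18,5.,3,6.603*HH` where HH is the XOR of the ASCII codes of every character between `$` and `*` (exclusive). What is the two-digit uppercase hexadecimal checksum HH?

XOR the ASCII codes of the payload characters:
  'G' = 0x47 → acc = 0x47
  'P' = 0x50 → acc = 0x17
  'G' = 0x47 → acc = 0x50
  'L' = 0x4C → acc = 0x1C
  'L' = 0x4C → acc = 0x50
  ',' = 0x2C → acc = 0x7C
  '1' = 0x31 → acc = 0x4D
  '8' = 0x38 → acc = 0x75
  ',' = 0x2C → acc = 0x59
  '5' = 0x35 → acc = 0x6C
  '.' = 0x2E → acc = 0x42
  ',' = 0x2C → acc = 0x6E
  '3' = 0x33 → acc = 0x5D
  ',' = 0x2C → acc = 0x71
  '6' = 0x36 → acc = 0x47
  '.' = 0x2E → acc = 0x69
  '6' = 0x36 → acc = 0x5F
  '0' = 0x30 → acc = 0x6F
  '3' = 0x33 → acc = 0x5C
Checksum = 0x5C.

5C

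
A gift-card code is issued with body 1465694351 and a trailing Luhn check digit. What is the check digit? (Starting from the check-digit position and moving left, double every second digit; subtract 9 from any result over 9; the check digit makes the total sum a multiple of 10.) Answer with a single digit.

Partial digits right→left: 1 5 3 4 9 6 5 6 4 1
Double every second digit counting from the check-digit position (so the 1st, 3rd, 5th, ... of the partial from the right).
  doubled (with −9 where >9): 2 6 9 1 8 → sum 26
  kept as-is: 5 4 6 6 1 → sum 22
Total = 26 + 22 = 48.
Check digit = (10 − (48 mod 10)) mod 10 = 2.

2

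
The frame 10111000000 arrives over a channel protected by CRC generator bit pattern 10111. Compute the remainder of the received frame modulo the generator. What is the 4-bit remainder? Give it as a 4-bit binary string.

Modulo-2 division of 10111000000 by 10111:
  pos 0: 10111 XOR 10111 = 00000
Remainder = 0000 (zero — the frame passes the CRC check).

0000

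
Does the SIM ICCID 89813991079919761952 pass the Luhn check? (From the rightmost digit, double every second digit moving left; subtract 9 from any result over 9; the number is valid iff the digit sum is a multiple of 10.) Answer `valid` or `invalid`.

valid

From the right, keep odd positions and double even positions (subtract 9 from any doubled value over 9):
  doubled (positions 2,4,...): 1 2 5 2 9 0 9 6 7 7 → sum 48
  kept (positions 1,3,...): 2 9 6 9 9 7 1 9 1 9 → sum 62
Total = 110.
110 mod 10 = 0, so the number is valid.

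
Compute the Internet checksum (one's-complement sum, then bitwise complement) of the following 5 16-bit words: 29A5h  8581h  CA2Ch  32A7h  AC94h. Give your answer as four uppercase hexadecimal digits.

One's-complement addition (fold any carry out of bit 15 back into bit 0):
  0x29A5 + 0x8581 = 0x0AF26
  0xAF26 + 0xCA2C = 0x17952 → wrap carry → 0x7953
  0x7953 + 0x32A7 = 0x0ABFA
  0xABFA + 0xAC94 = 0x1588E → wrap carry → 0x588F
One's-complement sum = 0x588F.
Checksum = ~0x588F & 0xFFFF = 0xA770.

A770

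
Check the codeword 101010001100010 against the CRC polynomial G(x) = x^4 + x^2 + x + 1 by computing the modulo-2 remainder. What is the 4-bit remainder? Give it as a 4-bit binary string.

0000

Modulo-2 division of 101010001100010 by 10111:
  pos 0: 10101 XOR 10111 = 00010
  pos 3: 10000 XOR 10111 = 00111
  pos 5: 11111 XOR 10111 = 01000
  pos 6: 10000 XOR 10111 = 00111
  pos 8: 11100 XOR 10111 = 01011
  pos 9: 10111 XOR 10111 = 00000
Remainder = 0000 (zero — the frame passes the CRC check).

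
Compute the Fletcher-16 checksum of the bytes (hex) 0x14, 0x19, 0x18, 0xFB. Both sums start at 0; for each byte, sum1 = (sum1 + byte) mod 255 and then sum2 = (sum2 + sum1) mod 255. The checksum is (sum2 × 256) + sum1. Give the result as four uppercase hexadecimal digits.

C741

Running sums (mod 255):
  after byte 0 (0x14): sum1=20, sum2=20
  after byte 1 (0x19): sum1=45, sum2=65
  after byte 2 (0x18): sum1=69, sum2=134
  after byte 3 (0xFB): sum1=65, sum2=199
Checksum = sum2·256 + sum1 = 199·256 + 65 = 51009 = 0xC741.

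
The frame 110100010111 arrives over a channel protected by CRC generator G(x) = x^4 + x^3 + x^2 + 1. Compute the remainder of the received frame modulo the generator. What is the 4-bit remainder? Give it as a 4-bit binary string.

1101

Modulo-2 division of 110100010111 by 11101:
  pos 0: 11010 XOR 11101 = 00111
  pos 2: 11100 XOR 11101 = 00001
  pos 6: 11011 XOR 11101 = 00110
Remainder = 1101 (nonzero — an error is detected).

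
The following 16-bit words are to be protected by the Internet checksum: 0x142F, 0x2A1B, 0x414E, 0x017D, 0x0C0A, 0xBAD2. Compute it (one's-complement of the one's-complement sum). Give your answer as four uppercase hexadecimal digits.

B80D

One's-complement addition (fold any carry out of bit 15 back into bit 0):
  0x142F + 0x2A1B = 0x03E4A
  0x3E4A + 0x414E = 0x07F98
  0x7F98 + 0x017D = 0x08115
  0x8115 + 0x0C0A = 0x08D1F
  0x8D1F + 0xBAD2 = 0x147F1 → wrap carry → 0x47F2
One's-complement sum = 0x47F2.
Checksum = ~0x47F2 & 0xFFFF = 0xB80D.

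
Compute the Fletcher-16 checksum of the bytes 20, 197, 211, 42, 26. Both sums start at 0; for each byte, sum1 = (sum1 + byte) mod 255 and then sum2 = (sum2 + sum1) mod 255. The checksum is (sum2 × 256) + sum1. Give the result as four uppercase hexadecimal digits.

65F1

Running sums (mod 255):
  after byte 0 (20): sum1=20, sum2=20
  after byte 1 (197): sum1=217, sum2=237
  after byte 2 (211): sum1=173, sum2=155
  after byte 3 (42): sum1=215, sum2=115
  after byte 4 (26): sum1=241, sum2=101
Checksum = sum2·256 + sum1 = 101·256 + 241 = 26097 = 0x65F1.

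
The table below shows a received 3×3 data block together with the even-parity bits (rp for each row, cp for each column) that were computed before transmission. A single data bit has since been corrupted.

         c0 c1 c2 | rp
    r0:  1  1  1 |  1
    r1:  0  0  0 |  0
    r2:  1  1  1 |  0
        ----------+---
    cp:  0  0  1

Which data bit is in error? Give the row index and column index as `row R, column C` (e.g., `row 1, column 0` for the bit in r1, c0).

Recompute each row's even parity and compare to rp:
  r0: data parity 1, sent rp 1 → ok
  r1: data parity 0, sent rp 0 → ok
  r2: data parity 1, sent rp 0 → mismatch
Recompute each column's even parity and compare to cp:
  c0: data parity 0, sent cp 0 → ok
  c1: data parity 0, sent cp 0 → ok
  c2: data parity 0, sent cp 1 → mismatch
Exactly one row (r2) and one column (c2) fail → the flipped bit is at their intersection.

row 2, column 2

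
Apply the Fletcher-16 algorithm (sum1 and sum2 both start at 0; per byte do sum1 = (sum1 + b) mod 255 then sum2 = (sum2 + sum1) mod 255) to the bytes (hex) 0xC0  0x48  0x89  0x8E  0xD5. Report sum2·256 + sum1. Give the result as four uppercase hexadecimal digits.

Running sums (mod 255):
  after byte 0 (0xC0): sum1=192, sum2=192
  after byte 1 (0x48): sum1=9, sum2=201
  after byte 2 (0x89): sum1=146, sum2=92
  after byte 3 (0x8E): sum1=33, sum2=125
  after byte 4 (0xD5): sum1=246, sum2=116
Checksum = sum2·256 + sum1 = 116·256 + 246 = 29942 = 0x74F6.

74F6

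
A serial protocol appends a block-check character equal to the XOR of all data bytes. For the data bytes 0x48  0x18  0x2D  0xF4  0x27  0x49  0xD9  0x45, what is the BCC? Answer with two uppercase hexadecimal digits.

7B

XOR the bytes together:
  start with 0x48
  0x48 ⊕ 0x18 = 0x50
  0x50 ⊕ 0x2D = 0x7D
  0x7D ⊕ 0xF4 = 0x89
  0x89 ⊕ 0x27 = 0xAE
  0xAE ⊕ 0x49 = 0xE7
  0xE7 ⊕ 0xD9 = 0x3E
  0x3E ⊕ 0x45 = 0x7B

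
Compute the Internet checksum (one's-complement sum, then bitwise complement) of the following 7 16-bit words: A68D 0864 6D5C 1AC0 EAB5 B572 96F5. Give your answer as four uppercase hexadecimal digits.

91D3

One's-complement addition (fold any carry out of bit 15 back into bit 0):
  0xA68D + 0x0864 = 0x0AEF1
  0xAEF1 + 0x6D5C = 0x11C4D → wrap carry → 0x1C4E
  0x1C4E + 0x1AC0 = 0x0370E
  0x370E + 0xEAB5 = 0x121C3 → wrap carry → 0x21C4
  0x21C4 + 0xB572 = 0x0D736
  0xD736 + 0x96F5 = 0x16E2B → wrap carry → 0x6E2C
One's-complement sum = 0x6E2C.
Checksum = ~0x6E2C & 0xFFFF = 0x91D3.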